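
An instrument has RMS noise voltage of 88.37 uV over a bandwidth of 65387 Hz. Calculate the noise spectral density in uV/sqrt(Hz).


Noise spectral density = Vrms / sqrt(BW).
NSD = 88.37 / sqrt(65387)
NSD = 88.37 / 255.7088
NSD = 0.3456 uV/sqrt(Hz)

0.3456 uV/sqrt(Hz)


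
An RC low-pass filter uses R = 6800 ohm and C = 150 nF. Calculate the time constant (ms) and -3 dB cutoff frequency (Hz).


Time constant: tau = R * C.
tau = 6800 * 1.50e-07 = 0.00102 s
tau = 1.02 ms
Cutoff frequency: fc = 1 / (2*pi*R*C).
fc = 1 / (2*pi*0.00102) = 156.03 Hz

tau = 1.02 ms, fc = 156.03 Hz


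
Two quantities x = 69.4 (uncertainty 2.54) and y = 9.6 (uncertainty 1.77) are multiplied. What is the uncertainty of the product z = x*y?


For a product z = x*y, the relative uncertainty is:
uz/z = sqrt((ux/x)^2 + (uy/y)^2)
Relative uncertainties: ux/x = 2.54/69.4 = 0.036599
uy/y = 1.77/9.6 = 0.184375
z = 69.4 * 9.6 = 666.2
uz = 666.2 * sqrt(0.036599^2 + 0.184375^2) = 125.235

125.235


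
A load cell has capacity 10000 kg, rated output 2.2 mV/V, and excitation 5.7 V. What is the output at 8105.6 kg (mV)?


Vout = rated_output * Vex * (load / capacity).
Vout = 2.2 * 5.7 * (8105.6 / 10000)
Vout = 2.2 * 5.7 * 0.81056
Vout = 10.164 mV

10.164 mV


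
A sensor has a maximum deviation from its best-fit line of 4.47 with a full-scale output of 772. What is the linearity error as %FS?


Linearity error = (max deviation / full scale) * 100%.
Linearity = (4.47 / 772) * 100
Linearity = 0.579 %FS

0.579 %FS


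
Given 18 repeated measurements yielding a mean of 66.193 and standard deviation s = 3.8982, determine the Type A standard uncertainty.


The standard uncertainty for Type A evaluation is u = s / sqrt(n).
u = 3.8982 / sqrt(18)
u = 3.8982 / 4.2426
u = 0.9188

0.9188


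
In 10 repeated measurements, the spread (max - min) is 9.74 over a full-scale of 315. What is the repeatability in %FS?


Repeatability = (spread / full scale) * 100%.
R = (9.74 / 315) * 100
R = 3.092 %FS

3.092 %FS


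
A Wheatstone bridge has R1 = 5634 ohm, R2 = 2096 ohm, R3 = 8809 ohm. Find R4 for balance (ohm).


At balance: R1*R4 = R2*R3, so R4 = R2*R3/R1.
R4 = 2096 * 8809 / 5634
R4 = 18463664 / 5634
R4 = 3277.19 ohm

3277.19 ohm


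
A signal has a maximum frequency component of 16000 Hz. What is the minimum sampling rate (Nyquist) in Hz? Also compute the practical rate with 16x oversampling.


By Nyquist theorem, fs_min = 2 * fmax.
fs_min = 2 * 16000 = 32000 Hz
Practical rate = 16 * fs_min = 16 * 32000 = 512000 Hz

fs_min = 32000 Hz, fs_practical = 512000 Hz


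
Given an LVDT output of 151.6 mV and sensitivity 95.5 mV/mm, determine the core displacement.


Displacement = Vout / sensitivity.
d = 151.6 / 95.5
d = 1.587 mm

1.587 mm


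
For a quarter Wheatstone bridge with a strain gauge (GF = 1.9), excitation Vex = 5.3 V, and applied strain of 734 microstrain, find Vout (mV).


Quarter bridge output: Vout = (GF * epsilon * Vex) / 4.
Vout = (1.9 * 734e-6 * 5.3) / 4
Vout = 0.00739138 / 4 V
Vout = 0.00184784 V = 1.8478 mV

1.8478 mV


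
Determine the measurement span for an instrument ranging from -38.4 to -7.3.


Span = upper range - lower range.
Span = -7.3 - (-38.4)
Span = 31.1

31.1


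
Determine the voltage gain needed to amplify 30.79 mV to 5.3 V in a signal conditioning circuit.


Gain = Vout / Vin (converting to same units).
G = 5.3 V / 30.79 mV
G = 5300.0 mV / 30.79 mV
G = 172.13

172.13


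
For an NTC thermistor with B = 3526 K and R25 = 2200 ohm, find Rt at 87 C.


NTC thermistor equation: Rt = R25 * exp(B * (1/T - 1/T25)).
T in Kelvin: 360.15 K, T25 = 298.15 K
1/T - 1/T25 = 1/360.15 - 1/298.15 = -0.0005774
B * (1/T - 1/T25) = 3526 * -0.0005774 = -2.0359
Rt = 2200 * exp(-2.0359) = 287.2 ohm

287.2 ohm


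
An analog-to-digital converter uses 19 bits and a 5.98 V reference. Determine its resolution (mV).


The resolution (LSB) of an ADC is Vref / 2^n.
LSB = 5.98 / 2^19
LSB = 5.98 / 524288
LSB = 1.141e-05 V = 0.01140594 mV

0.01140594 mV


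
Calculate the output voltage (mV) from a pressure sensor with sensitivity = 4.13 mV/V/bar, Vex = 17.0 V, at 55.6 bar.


Output = sensitivity * Vex * P.
Vout = 4.13 * 17.0 * 55.6
Vout = 70.21 * 55.6
Vout = 3903.68 mV

3903.68 mV


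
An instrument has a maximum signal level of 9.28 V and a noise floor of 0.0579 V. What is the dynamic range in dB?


Dynamic range = 20 * log10(Vmax / Vnoise).
DR = 20 * log10(9.28 / 0.0579)
DR = 20 * log10(160.28)
DR = 44.1 dB

44.1 dB


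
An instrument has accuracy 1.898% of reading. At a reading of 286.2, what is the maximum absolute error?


Absolute error = (accuracy% / 100) * reading.
Error = (1.898 / 100) * 286.2
Error = 0.01898 * 286.2
Error = 5.4321

5.4321


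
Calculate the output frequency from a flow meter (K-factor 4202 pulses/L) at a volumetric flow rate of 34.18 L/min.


Frequency = K * Q / 60 (converting L/min to L/s).
f = 4202 * 34.18 / 60
f = 143624.36 / 60
f = 2393.74 Hz

2393.74 Hz


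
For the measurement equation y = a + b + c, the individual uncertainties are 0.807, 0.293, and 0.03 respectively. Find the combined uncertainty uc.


For a sum of independent quantities, uc = sqrt(u1^2 + u2^2 + u3^2).
uc = sqrt(0.807^2 + 0.293^2 + 0.03^2)
uc = sqrt(0.651249 + 0.085849 + 0.0009)
uc = 0.8591

0.8591


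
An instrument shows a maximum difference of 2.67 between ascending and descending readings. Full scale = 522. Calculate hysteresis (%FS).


Hysteresis = (max difference / full scale) * 100%.
H = (2.67 / 522) * 100
H = 0.511 %FS

0.511 %FS


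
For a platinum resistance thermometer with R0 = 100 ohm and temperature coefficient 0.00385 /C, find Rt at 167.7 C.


The RTD equation: Rt = R0 * (1 + alpha * T).
Rt = 100 * (1 + 0.00385 * 167.7)
Rt = 100 * (1 + 0.645645)
Rt = 100 * 1.645645
Rt = 164.565 ohm

164.565 ohm


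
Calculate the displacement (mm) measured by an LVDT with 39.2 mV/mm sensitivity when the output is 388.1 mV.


Displacement = Vout / sensitivity.
d = 388.1 / 39.2
d = 9.901 mm

9.901 mm


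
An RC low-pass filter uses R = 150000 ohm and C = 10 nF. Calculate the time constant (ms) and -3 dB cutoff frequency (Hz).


Time constant: tau = R * C.
tau = 150000 * 1.00e-08 = 0.0015 s
tau = 1.5 ms
Cutoff frequency: fc = 1 / (2*pi*R*C).
fc = 1 / (2*pi*0.0015) = 106.1 Hz

tau = 1.5 ms, fc = 106.1 Hz


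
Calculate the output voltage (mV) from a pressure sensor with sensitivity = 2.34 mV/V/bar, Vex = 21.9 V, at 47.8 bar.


Output = sensitivity * Vex * P.
Vout = 2.34 * 21.9 * 47.8
Vout = 51.246 * 47.8
Vout = 2449.56 mV

2449.56 mV


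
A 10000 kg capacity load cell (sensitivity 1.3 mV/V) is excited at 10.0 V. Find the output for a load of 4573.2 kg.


Vout = rated_output * Vex * (load / capacity).
Vout = 1.3 * 10.0 * (4573.2 / 10000)
Vout = 1.3 * 10.0 * 0.45732
Vout = 5.945 mV

5.945 mV


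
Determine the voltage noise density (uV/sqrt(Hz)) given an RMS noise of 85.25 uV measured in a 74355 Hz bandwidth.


Noise spectral density = Vrms / sqrt(BW).
NSD = 85.25 / sqrt(74355)
NSD = 85.25 / 272.6811
NSD = 0.3126 uV/sqrt(Hz)

0.3126 uV/sqrt(Hz)


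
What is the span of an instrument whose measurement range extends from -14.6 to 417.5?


Span = upper range - lower range.
Span = 417.5 - (-14.6)
Span = 432.1

432.1


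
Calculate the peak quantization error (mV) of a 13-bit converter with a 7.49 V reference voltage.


The maximum quantization error is +/- LSB/2.
LSB = Vref / 2^n = 7.49 / 8192 = 0.00091431 V
Max error = LSB / 2 = 0.00091431 / 2 = 0.00045715 V
Max error = 0.4572 mV

0.4572 mV


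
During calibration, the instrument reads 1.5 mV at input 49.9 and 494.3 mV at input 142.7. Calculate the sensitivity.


Sensitivity = (y2 - y1) / (x2 - x1).
S = (494.3 - 1.5) / (142.7 - 49.9)
S = 492.8 / 92.8
S = 5.3103 mV/unit

5.3103 mV/unit


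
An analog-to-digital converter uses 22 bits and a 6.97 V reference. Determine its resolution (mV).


The resolution (LSB) of an ADC is Vref / 2^n.
LSB = 6.97 / 2^22
LSB = 6.97 / 4194304
LSB = 1.66e-06 V = 0.00166178 mV

0.00166178 mV


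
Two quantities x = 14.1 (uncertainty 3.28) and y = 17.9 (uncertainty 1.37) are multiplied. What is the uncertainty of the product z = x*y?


For a product z = x*y, the relative uncertainty is:
uz/z = sqrt((ux/x)^2 + (uy/y)^2)
Relative uncertainties: ux/x = 3.28/14.1 = 0.232624
uy/y = 1.37/17.9 = 0.076536
z = 14.1 * 17.9 = 252.4
uz = 252.4 * sqrt(0.232624^2 + 0.076536^2) = 61.808

61.808


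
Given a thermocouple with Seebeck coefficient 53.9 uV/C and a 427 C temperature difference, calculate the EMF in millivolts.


The thermocouple output V = sensitivity * dT.
V = 53.9 uV/C * 427 C
V = 23015.3 uV
V = 23.015 mV

23.015 mV


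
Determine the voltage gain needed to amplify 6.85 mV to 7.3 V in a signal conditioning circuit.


Gain = Vout / Vin (converting to same units).
G = 7.3 V / 6.85 mV
G = 7300.0 mV / 6.85 mV
G = 1065.69

1065.69


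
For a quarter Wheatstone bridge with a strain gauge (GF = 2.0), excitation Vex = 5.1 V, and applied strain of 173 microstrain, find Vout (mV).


Quarter bridge output: Vout = (GF * epsilon * Vex) / 4.
Vout = (2.0 * 173e-6 * 5.1) / 4
Vout = 0.0017646 / 4 V
Vout = 0.00044115 V = 0.4411 mV

0.4411 mV


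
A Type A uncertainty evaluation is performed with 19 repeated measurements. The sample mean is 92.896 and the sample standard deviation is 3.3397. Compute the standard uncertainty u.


The standard uncertainty for Type A evaluation is u = s / sqrt(n).
u = 3.3397 / sqrt(19)
u = 3.3397 / 4.3589
u = 0.7662

0.7662


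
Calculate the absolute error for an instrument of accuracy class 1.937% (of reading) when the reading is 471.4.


Absolute error = (accuracy% / 100) * reading.
Error = (1.937 / 100) * 471.4
Error = 0.01937 * 471.4
Error = 9.131

9.131


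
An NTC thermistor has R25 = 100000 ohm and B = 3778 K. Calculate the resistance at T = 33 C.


NTC thermistor equation: Rt = R25 * exp(B * (1/T - 1/T25)).
T in Kelvin: 306.15 K, T25 = 298.15 K
1/T - 1/T25 = 1/306.15 - 1/298.15 = -8.764e-05
B * (1/T - 1/T25) = 3778 * -8.764e-05 = -0.3311
Rt = 100000 * exp(-0.3311) = 71812.0 ohm

71812.0 ohm


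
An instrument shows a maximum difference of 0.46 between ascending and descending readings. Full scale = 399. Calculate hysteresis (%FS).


Hysteresis = (max difference / full scale) * 100%.
H = (0.46 / 399) * 100
H = 0.115 %FS

0.115 %FS


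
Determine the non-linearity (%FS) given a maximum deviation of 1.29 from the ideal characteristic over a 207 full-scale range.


Linearity error = (max deviation / full scale) * 100%.
Linearity = (1.29 / 207) * 100
Linearity = 0.623 %FS

0.623 %FS


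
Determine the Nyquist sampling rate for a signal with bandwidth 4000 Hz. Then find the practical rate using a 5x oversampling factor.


By Nyquist theorem, fs_min = 2 * fmax.
fs_min = 2 * 4000 = 8000 Hz
Practical rate = 5 * fs_min = 5 * 8000 = 40000 Hz

fs_min = 8000 Hz, fs_practical = 40000 Hz


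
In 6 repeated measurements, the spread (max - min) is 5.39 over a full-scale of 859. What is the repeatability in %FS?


Repeatability = (spread / full scale) * 100%.
R = (5.39 / 859) * 100
R = 0.627 %FS

0.627 %FS


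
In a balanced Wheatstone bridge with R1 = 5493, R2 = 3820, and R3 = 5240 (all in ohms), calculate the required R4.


At balance: R1*R4 = R2*R3, so R4 = R2*R3/R1.
R4 = 3820 * 5240 / 5493
R4 = 20016800 / 5493
R4 = 3644.06 ohm

3644.06 ohm


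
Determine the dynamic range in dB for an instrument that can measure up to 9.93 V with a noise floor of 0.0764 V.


Dynamic range = 20 * log10(Vmax / Vnoise).
DR = 20 * log10(9.93 / 0.0764)
DR = 20 * log10(129.97)
DR = 42.28 dB

42.28 dB


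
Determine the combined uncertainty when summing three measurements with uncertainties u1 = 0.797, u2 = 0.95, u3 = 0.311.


For a sum of independent quantities, uc = sqrt(u1^2 + u2^2 + u3^2).
uc = sqrt(0.797^2 + 0.95^2 + 0.311^2)
uc = sqrt(0.635209 + 0.9025 + 0.096721)
uc = 1.2784

1.2784


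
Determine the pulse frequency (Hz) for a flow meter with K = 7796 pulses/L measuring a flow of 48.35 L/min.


Frequency = K * Q / 60 (converting L/min to L/s).
f = 7796 * 48.35 / 60
f = 376936.6 / 60
f = 6282.28 Hz

6282.28 Hz


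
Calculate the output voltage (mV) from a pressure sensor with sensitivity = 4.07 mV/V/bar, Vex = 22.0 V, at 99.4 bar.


Output = sensitivity * Vex * P.
Vout = 4.07 * 22.0 * 99.4
Vout = 89.54 * 99.4
Vout = 8900.28 mV

8900.28 mV


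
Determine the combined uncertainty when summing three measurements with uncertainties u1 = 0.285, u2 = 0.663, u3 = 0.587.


For a sum of independent quantities, uc = sqrt(u1^2 + u2^2 + u3^2).
uc = sqrt(0.285^2 + 0.663^2 + 0.587^2)
uc = sqrt(0.081225 + 0.439569 + 0.344569)
uc = 0.9302

0.9302


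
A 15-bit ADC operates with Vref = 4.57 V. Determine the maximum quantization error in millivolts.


The maximum quantization error is +/- LSB/2.
LSB = Vref / 2^n = 4.57 / 32768 = 0.00013947 V
Max error = LSB / 2 = 0.00013947 / 2 = 6.973e-05 V
Max error = 0.0697 mV

0.0697 mV


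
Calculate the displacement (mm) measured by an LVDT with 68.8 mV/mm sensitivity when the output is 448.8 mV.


Displacement = Vout / sensitivity.
d = 448.8 / 68.8
d = 6.523 mm

6.523 mm


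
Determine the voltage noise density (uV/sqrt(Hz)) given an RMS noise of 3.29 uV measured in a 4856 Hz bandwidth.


Noise spectral density = Vrms / sqrt(BW).
NSD = 3.29 / sqrt(4856)
NSD = 3.29 / 69.685
NSD = 0.0472 uV/sqrt(Hz)

0.0472 uV/sqrt(Hz)


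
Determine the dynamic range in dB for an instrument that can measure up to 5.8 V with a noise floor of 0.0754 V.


Dynamic range = 20 * log10(Vmax / Vnoise).
DR = 20 * log10(5.8 / 0.0754)
DR = 20 * log10(76.92)
DR = 37.72 dB

37.72 dB


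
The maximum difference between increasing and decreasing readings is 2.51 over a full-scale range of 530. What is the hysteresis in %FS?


Hysteresis = (max difference / full scale) * 100%.
H = (2.51 / 530) * 100
H = 0.474 %FS

0.474 %FS


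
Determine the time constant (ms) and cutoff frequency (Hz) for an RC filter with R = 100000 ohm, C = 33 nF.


Time constant: tau = R * C.
tau = 100000 * 3.30e-08 = 0.0033 s
tau = 3.3 ms
Cutoff frequency: fc = 1 / (2*pi*R*C).
fc = 1 / (2*pi*0.0033) = 48.23 Hz

tau = 3.3 ms, fc = 48.23 Hz


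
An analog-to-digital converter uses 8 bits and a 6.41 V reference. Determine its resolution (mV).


The resolution (LSB) of an ADC is Vref / 2^n.
LSB = 6.41 / 2^8
LSB = 6.41 / 256
LSB = 0.02503906 V = 25.0390625 mV

25.0390625 mV


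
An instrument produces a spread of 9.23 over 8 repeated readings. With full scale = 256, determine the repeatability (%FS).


Repeatability = (spread / full scale) * 100%.
R = (9.23 / 256) * 100
R = 3.605 %FS

3.605 %FS


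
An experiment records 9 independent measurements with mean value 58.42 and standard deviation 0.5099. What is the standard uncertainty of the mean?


The standard uncertainty for Type A evaluation is u = s / sqrt(n).
u = 0.5099 / sqrt(9)
u = 0.5099 / 3.0
u = 0.17

0.17


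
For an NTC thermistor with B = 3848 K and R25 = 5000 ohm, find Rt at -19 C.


NTC thermistor equation: Rt = R25 * exp(B * (1/T - 1/T25)).
T in Kelvin: 254.15 K, T25 = 298.15 K
1/T - 1/T25 = 1/254.15 - 1/298.15 = 0.00058067
B * (1/T - 1/T25) = 3848 * 0.00058067 = 2.2344
Rt = 5000 * exp(2.2344) = 46704.8 ohm

46704.8 ohm


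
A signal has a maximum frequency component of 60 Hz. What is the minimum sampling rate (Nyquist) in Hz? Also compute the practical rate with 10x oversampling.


By Nyquist theorem, fs_min = 2 * fmax.
fs_min = 2 * 60 = 120 Hz
Practical rate = 10 * fs_min = 10 * 120 = 1200 Hz

fs_min = 120 Hz, fs_practical = 1200 Hz


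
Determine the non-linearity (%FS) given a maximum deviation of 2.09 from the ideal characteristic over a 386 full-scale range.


Linearity error = (max deviation / full scale) * 100%.
Linearity = (2.09 / 386) * 100
Linearity = 0.541 %FS

0.541 %FS


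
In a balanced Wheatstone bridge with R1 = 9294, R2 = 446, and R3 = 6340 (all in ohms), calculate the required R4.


At balance: R1*R4 = R2*R3, so R4 = R2*R3/R1.
R4 = 446 * 6340 / 9294
R4 = 2827640 / 9294
R4 = 304.24 ohm

304.24 ohm


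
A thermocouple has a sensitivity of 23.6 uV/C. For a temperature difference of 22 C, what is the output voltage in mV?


The thermocouple output V = sensitivity * dT.
V = 23.6 uV/C * 22 C
V = 519.2 uV
V = 0.519 mV

0.519 mV


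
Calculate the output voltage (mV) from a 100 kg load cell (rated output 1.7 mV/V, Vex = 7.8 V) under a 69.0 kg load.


Vout = rated_output * Vex * (load / capacity).
Vout = 1.7 * 7.8 * (69.0 / 100)
Vout = 1.7 * 7.8 * 0.69
Vout = 9.149 mV

9.149 mV


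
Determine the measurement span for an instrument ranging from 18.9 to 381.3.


Span = upper range - lower range.
Span = 381.3 - (18.9)
Span = 362.4

362.4


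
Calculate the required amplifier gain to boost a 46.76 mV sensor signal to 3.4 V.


Gain = Vout / Vin (converting to same units).
G = 3.4 V / 46.76 mV
G = 3400.0 mV / 46.76 mV
G = 72.71

72.71


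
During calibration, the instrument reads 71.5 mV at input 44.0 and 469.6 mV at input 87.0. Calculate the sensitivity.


Sensitivity = (y2 - y1) / (x2 - x1).
S = (469.6 - 71.5) / (87.0 - 44.0)
S = 398.1 / 43.0
S = 9.2581 mV/unit

9.2581 mV/unit


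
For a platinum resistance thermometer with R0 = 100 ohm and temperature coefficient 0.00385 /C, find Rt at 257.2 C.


The RTD equation: Rt = R0 * (1 + alpha * T).
Rt = 100 * (1 + 0.00385 * 257.2)
Rt = 100 * (1 + 0.99022)
Rt = 100 * 1.99022
Rt = 199.022 ohm

199.022 ohm


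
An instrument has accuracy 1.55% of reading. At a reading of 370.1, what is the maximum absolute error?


Absolute error = (accuracy% / 100) * reading.
Error = (1.55 / 100) * 370.1
Error = 0.0155 * 370.1
Error = 5.7366

5.7366


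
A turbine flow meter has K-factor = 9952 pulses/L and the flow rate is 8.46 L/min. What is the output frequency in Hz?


Frequency = K * Q / 60 (converting L/min to L/s).
f = 9952 * 8.46 / 60
f = 84193.92 / 60
f = 1403.23 Hz

1403.23 Hz


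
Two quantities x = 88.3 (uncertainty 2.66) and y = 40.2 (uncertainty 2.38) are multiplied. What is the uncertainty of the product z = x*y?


For a product z = x*y, the relative uncertainty is:
uz/z = sqrt((ux/x)^2 + (uy/y)^2)
Relative uncertainties: ux/x = 2.66/88.3 = 0.030125
uy/y = 2.38/40.2 = 0.059204
z = 88.3 * 40.2 = 3549.7
uz = 3549.7 * sqrt(0.030125^2 + 0.059204^2) = 235.795

235.795


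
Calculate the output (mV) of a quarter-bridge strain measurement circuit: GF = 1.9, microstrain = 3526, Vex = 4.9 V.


Quarter bridge output: Vout = (GF * epsilon * Vex) / 4.
Vout = (1.9 * 3526e-6 * 4.9) / 4
Vout = 0.03282706 / 4 V
Vout = 0.00820676 V = 8.2068 mV

8.2068 mV


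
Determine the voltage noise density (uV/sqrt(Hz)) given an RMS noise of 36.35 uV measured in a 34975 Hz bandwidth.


Noise spectral density = Vrms / sqrt(BW).
NSD = 36.35 / sqrt(34975)
NSD = 36.35 / 187.016
NSD = 0.1944 uV/sqrt(Hz)

0.1944 uV/sqrt(Hz)


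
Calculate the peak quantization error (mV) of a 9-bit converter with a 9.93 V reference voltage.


The maximum quantization error is +/- LSB/2.
LSB = Vref / 2^n = 9.93 / 512 = 0.01939453 V
Max error = LSB / 2 = 0.01939453 / 2 = 0.00969727 V
Max error = 9.6973 mV

9.6973 mV


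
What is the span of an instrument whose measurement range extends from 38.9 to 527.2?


Span = upper range - lower range.
Span = 527.2 - (38.9)
Span = 488.3

488.3


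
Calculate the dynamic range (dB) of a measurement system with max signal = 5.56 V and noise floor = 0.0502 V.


Dynamic range = 20 * log10(Vmax / Vnoise).
DR = 20 * log10(5.56 / 0.0502)
DR = 20 * log10(110.76)
DR = 40.89 dB

40.89 dB


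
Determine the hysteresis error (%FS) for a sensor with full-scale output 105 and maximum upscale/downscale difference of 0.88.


Hysteresis = (max difference / full scale) * 100%.
H = (0.88 / 105) * 100
H = 0.838 %FS

0.838 %FS


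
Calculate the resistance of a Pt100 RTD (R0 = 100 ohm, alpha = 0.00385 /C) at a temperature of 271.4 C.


The RTD equation: Rt = R0 * (1 + alpha * T).
Rt = 100 * (1 + 0.00385 * 271.4)
Rt = 100 * (1 + 1.04489)
Rt = 100 * 2.04489
Rt = 204.489 ohm

204.489 ohm


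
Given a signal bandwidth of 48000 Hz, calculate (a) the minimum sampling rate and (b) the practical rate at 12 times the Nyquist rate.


By Nyquist theorem, fs_min = 2 * fmax.
fs_min = 2 * 48000 = 96000 Hz
Practical rate = 12 * fs_min = 12 * 96000 = 1152000 Hz

fs_min = 96000 Hz, fs_practical = 1152000 Hz


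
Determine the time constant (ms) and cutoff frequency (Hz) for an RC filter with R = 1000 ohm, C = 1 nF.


Time constant: tau = R * C.
tau = 1000 * 1.00e-09 = 1e-06 s
tau = 0.001 ms
Cutoff frequency: fc = 1 / (2*pi*R*C).
fc = 1 / (2*pi*1e-06) = 159154.94 Hz

tau = 0.001 ms, fc = 159154.94 Hz


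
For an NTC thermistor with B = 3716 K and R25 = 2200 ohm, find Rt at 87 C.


NTC thermistor equation: Rt = R25 * exp(B * (1/T - 1/T25)).
T in Kelvin: 360.15 K, T25 = 298.15 K
1/T - 1/T25 = 1/360.15 - 1/298.15 = -0.0005774
B * (1/T - 1/T25) = 3716 * -0.0005774 = -2.1456
Rt = 2200 * exp(-2.1456) = 257.4 ohm

257.4 ohm


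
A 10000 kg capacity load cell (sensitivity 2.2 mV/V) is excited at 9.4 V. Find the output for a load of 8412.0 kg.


Vout = rated_output * Vex * (load / capacity).
Vout = 2.2 * 9.4 * (8412.0 / 10000)
Vout = 2.2 * 9.4 * 0.8412
Vout = 17.396 mV

17.396 mV


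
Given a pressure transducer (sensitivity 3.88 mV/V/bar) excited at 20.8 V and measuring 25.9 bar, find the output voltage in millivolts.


Output = sensitivity * Vex * P.
Vout = 3.88 * 20.8 * 25.9
Vout = 80.704 * 25.9
Vout = 2090.23 mV

2090.23 mV


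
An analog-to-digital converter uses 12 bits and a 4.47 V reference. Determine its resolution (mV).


The resolution (LSB) of an ADC is Vref / 2^n.
LSB = 4.47 / 2^12
LSB = 4.47 / 4096
LSB = 0.00109131 V = 1.09130859 mV

1.09130859 mV


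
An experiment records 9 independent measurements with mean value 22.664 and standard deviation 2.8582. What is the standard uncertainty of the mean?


The standard uncertainty for Type A evaluation is u = s / sqrt(n).
u = 2.8582 / sqrt(9)
u = 2.8582 / 3.0
u = 0.9527

0.9527


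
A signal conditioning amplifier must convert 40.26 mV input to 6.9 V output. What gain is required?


Gain = Vout / Vin (converting to same units).
G = 6.9 V / 40.26 mV
G = 6900.0 mV / 40.26 mV
G = 171.39

171.39


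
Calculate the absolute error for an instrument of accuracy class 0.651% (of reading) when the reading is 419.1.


Absolute error = (accuracy% / 100) * reading.
Error = (0.651 / 100) * 419.1
Error = 0.00651 * 419.1
Error = 2.7283

2.7283


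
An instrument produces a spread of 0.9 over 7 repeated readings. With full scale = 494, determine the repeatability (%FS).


Repeatability = (spread / full scale) * 100%.
R = (0.9 / 494) * 100
R = 0.182 %FS

0.182 %FS


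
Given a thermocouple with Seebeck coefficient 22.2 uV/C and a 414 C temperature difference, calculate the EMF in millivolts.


The thermocouple output V = sensitivity * dT.
V = 22.2 uV/C * 414 C
V = 9190.8 uV
V = 9.191 mV

9.191 mV


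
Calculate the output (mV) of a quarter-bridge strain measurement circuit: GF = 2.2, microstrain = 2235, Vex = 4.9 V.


Quarter bridge output: Vout = (GF * epsilon * Vex) / 4.
Vout = (2.2 * 2235e-6 * 4.9) / 4
Vout = 0.0240933 / 4 V
Vout = 0.00602332 V = 6.0233 mV

6.0233 mV


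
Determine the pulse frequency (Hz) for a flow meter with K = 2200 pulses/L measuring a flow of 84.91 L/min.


Frequency = K * Q / 60 (converting L/min to L/s).
f = 2200 * 84.91 / 60
f = 186802.0 / 60
f = 3113.37 Hz

3113.37 Hz


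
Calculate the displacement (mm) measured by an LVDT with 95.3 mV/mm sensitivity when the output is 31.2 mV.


Displacement = Vout / sensitivity.
d = 31.2 / 95.3
d = 0.327 mm

0.327 mm


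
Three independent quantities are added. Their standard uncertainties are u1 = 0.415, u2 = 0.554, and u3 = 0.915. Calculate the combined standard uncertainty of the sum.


For a sum of independent quantities, uc = sqrt(u1^2 + u2^2 + u3^2).
uc = sqrt(0.415^2 + 0.554^2 + 0.915^2)
uc = sqrt(0.172225 + 0.306916 + 0.837225)
uc = 1.1473

1.1473


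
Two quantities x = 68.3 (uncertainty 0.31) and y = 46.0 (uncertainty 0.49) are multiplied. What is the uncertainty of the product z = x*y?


For a product z = x*y, the relative uncertainty is:
uz/z = sqrt((ux/x)^2 + (uy/y)^2)
Relative uncertainties: ux/x = 0.31/68.3 = 0.004539
uy/y = 0.49/46.0 = 0.010652
z = 68.3 * 46.0 = 3141.8
uz = 3141.8 * sqrt(0.004539^2 + 0.010652^2) = 36.378

36.378


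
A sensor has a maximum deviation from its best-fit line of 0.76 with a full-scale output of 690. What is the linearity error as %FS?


Linearity error = (max deviation / full scale) * 100%.
Linearity = (0.76 / 690) * 100
Linearity = 0.11 %FS

0.11 %FS


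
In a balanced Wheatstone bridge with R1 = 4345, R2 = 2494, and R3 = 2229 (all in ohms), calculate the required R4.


At balance: R1*R4 = R2*R3, so R4 = R2*R3/R1.
R4 = 2494 * 2229 / 4345
R4 = 5559126 / 4345
R4 = 1279.43 ohm

1279.43 ohm


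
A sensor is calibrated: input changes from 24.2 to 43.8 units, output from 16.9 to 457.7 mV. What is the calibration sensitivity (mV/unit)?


Sensitivity = (y2 - y1) / (x2 - x1).
S = (457.7 - 16.9) / (43.8 - 24.2)
S = 440.8 / 19.6
S = 22.4898 mV/unit

22.4898 mV/unit


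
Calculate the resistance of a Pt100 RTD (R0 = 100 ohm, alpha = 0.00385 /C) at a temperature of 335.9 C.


The RTD equation: Rt = R0 * (1 + alpha * T).
Rt = 100 * (1 + 0.00385 * 335.9)
Rt = 100 * (1 + 1.293215)
Rt = 100 * 2.293215
Rt = 229.322 ohm

229.322 ohm


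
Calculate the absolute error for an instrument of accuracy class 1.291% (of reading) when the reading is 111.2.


Absolute error = (accuracy% / 100) * reading.
Error = (1.291 / 100) * 111.2
Error = 0.01291 * 111.2
Error = 1.4356

1.4356


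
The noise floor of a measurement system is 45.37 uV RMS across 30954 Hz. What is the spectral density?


Noise spectral density = Vrms / sqrt(BW).
NSD = 45.37 / sqrt(30954)
NSD = 45.37 / 175.9375
NSD = 0.2579 uV/sqrt(Hz)

0.2579 uV/sqrt(Hz)


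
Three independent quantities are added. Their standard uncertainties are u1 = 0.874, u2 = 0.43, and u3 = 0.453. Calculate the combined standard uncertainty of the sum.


For a sum of independent quantities, uc = sqrt(u1^2 + u2^2 + u3^2).
uc = sqrt(0.874^2 + 0.43^2 + 0.453^2)
uc = sqrt(0.763876 + 0.1849 + 0.205209)
uc = 1.0742

1.0742


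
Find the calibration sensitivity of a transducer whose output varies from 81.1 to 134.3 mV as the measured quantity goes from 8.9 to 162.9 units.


Sensitivity = (y2 - y1) / (x2 - x1).
S = (134.3 - 81.1) / (162.9 - 8.9)
S = 53.2 / 154.0
S = 0.3455 mV/unit

0.3455 mV/unit


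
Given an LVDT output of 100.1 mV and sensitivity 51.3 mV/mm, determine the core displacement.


Displacement = Vout / sensitivity.
d = 100.1 / 51.3
d = 1.951 mm

1.951 mm


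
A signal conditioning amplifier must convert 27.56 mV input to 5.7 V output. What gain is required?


Gain = Vout / Vin (converting to same units).
G = 5.7 V / 27.56 mV
G = 5700.0 mV / 27.56 mV
G = 206.82

206.82


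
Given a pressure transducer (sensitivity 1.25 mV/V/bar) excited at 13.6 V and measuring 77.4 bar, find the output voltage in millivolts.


Output = sensitivity * Vex * P.
Vout = 1.25 * 13.6 * 77.4
Vout = 17.0 * 77.4
Vout = 1315.8 mV

1315.8 mV


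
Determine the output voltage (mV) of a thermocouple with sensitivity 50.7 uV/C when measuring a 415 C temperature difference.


The thermocouple output V = sensitivity * dT.
V = 50.7 uV/C * 415 C
V = 21040.5 uV
V = 21.041 mV

21.041 mV


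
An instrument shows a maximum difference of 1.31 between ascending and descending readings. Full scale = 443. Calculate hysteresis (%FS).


Hysteresis = (max difference / full scale) * 100%.
H = (1.31 / 443) * 100
H = 0.296 %FS

0.296 %FS


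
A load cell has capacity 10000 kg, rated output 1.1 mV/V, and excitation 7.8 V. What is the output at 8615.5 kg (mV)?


Vout = rated_output * Vex * (load / capacity).
Vout = 1.1 * 7.8 * (8615.5 / 10000)
Vout = 1.1 * 7.8 * 0.86155
Vout = 7.392 mV

7.392 mV


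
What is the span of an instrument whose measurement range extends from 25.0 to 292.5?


Span = upper range - lower range.
Span = 292.5 - (25.0)
Span = 267.5

267.5


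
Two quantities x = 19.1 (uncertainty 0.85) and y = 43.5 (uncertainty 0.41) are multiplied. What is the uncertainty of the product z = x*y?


For a product z = x*y, the relative uncertainty is:
uz/z = sqrt((ux/x)^2 + (uy/y)^2)
Relative uncertainties: ux/x = 0.85/19.1 = 0.044503
uy/y = 0.41/43.5 = 0.009425
z = 19.1 * 43.5 = 830.9
uz = 830.9 * sqrt(0.044503^2 + 0.009425^2) = 37.795

37.795


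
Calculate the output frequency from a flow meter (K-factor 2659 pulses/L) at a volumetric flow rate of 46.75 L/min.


Frequency = K * Q / 60 (converting L/min to L/s).
f = 2659 * 46.75 / 60
f = 124308.25 / 60
f = 2071.8 Hz

2071.8 Hz


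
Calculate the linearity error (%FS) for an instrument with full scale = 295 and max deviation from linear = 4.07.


Linearity error = (max deviation / full scale) * 100%.
Linearity = (4.07 / 295) * 100
Linearity = 1.38 %FS

1.38 %FS


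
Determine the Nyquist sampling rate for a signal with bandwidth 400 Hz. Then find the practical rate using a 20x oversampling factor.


By Nyquist theorem, fs_min = 2 * fmax.
fs_min = 2 * 400 = 800 Hz
Practical rate = 20 * fs_min = 20 * 800 = 16000 Hz

fs_min = 800 Hz, fs_practical = 16000 Hz


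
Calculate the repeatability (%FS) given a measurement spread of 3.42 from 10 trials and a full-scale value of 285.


Repeatability = (spread / full scale) * 100%.
R = (3.42 / 285) * 100
R = 1.2 %FS

1.2 %FS


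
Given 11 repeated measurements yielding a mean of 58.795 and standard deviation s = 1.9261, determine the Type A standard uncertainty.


The standard uncertainty for Type A evaluation is u = s / sqrt(n).
u = 1.9261 / sqrt(11)
u = 1.9261 / 3.3166
u = 0.5807

0.5807


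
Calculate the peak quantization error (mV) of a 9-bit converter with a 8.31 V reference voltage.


The maximum quantization error is +/- LSB/2.
LSB = Vref / 2^n = 8.31 / 512 = 0.01623047 V
Max error = LSB / 2 = 0.01623047 / 2 = 0.00811523 V
Max error = 8.1152 mV

8.1152 mV


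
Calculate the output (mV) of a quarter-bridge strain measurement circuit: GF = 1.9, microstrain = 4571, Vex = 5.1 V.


Quarter bridge output: Vout = (GF * epsilon * Vex) / 4.
Vout = (1.9 * 4571e-6 * 5.1) / 4
Vout = 0.04429299 / 4 V
Vout = 0.01107325 V = 11.0732 mV

11.0732 mV


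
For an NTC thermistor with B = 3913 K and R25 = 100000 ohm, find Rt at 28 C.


NTC thermistor equation: Rt = R25 * exp(B * (1/T - 1/T25)).
T in Kelvin: 301.15 K, T25 = 298.15 K
1/T - 1/T25 = 1/301.15 - 1/298.15 = -3.341e-05
B * (1/T - 1/T25) = 3913 * -3.341e-05 = -0.1307
Rt = 100000 * exp(-0.1307) = 87744.5 ohm

87744.5 ohm


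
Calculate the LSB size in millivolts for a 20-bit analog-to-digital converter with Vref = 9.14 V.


The resolution (LSB) of an ADC is Vref / 2^n.
LSB = 9.14 / 2^20
LSB = 9.14 / 1048576
LSB = 8.72e-06 V = 0.00871658 mV

0.00871658 mV


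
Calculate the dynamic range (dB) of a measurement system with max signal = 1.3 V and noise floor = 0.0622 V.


Dynamic range = 20 * log10(Vmax / Vnoise).
DR = 20 * log10(1.3 / 0.0622)
DR = 20 * log10(20.9)
DR = 26.4 dB

26.4 dB


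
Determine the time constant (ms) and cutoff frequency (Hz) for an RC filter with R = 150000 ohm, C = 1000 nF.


Time constant: tau = R * C.
tau = 150000 * 1.00e-06 = 0.15 s
tau = 150.0 ms
Cutoff frequency: fc = 1 / (2*pi*R*C).
fc = 1 / (2*pi*0.15) = 1.06 Hz

tau = 150.0 ms, fc = 1.06 Hz


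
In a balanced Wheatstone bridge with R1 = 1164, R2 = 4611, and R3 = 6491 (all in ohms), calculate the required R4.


At balance: R1*R4 = R2*R3, so R4 = R2*R3/R1.
R4 = 4611 * 6491 / 1164
R4 = 29930001 / 1164
R4 = 25713.06 ohm

25713.06 ohm


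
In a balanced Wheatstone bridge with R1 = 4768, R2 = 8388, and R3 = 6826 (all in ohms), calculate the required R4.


At balance: R1*R4 = R2*R3, so R4 = R2*R3/R1.
R4 = 8388 * 6826 / 4768
R4 = 57256488 / 4768
R4 = 12008.49 ohm

12008.49 ohm


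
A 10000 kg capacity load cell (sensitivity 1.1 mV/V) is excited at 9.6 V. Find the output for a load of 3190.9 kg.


Vout = rated_output * Vex * (load / capacity).
Vout = 1.1 * 9.6 * (3190.9 / 10000)
Vout = 1.1 * 9.6 * 0.31909
Vout = 3.37 mV

3.37 mV


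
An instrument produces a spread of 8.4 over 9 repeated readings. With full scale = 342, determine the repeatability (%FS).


Repeatability = (spread / full scale) * 100%.
R = (8.4 / 342) * 100
R = 2.456 %FS

2.456 %FS


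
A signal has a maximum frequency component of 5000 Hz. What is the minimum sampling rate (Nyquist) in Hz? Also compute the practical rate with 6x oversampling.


By Nyquist theorem, fs_min = 2 * fmax.
fs_min = 2 * 5000 = 10000 Hz
Practical rate = 6 * fs_min = 6 * 10000 = 60000 Hz

fs_min = 10000 Hz, fs_practical = 60000 Hz


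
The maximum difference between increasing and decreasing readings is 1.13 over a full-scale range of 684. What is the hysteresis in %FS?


Hysteresis = (max difference / full scale) * 100%.
H = (1.13 / 684) * 100
H = 0.165 %FS

0.165 %FS


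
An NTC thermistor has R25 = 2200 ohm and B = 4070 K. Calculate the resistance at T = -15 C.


NTC thermistor equation: Rt = R25 * exp(B * (1/T - 1/T25)).
T in Kelvin: 258.15 K, T25 = 298.15 K
1/T - 1/T25 = 1/258.15 - 1/298.15 = 0.0005197
B * (1/T - 1/T25) = 4070 * 0.0005197 = 2.1152
Rt = 2200 * exp(2.1152) = 18240.4 ohm

18240.4 ohm


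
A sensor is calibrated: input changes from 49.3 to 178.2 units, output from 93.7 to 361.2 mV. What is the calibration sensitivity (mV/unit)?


Sensitivity = (y2 - y1) / (x2 - x1).
S = (361.2 - 93.7) / (178.2 - 49.3)
S = 267.5 / 128.9
S = 2.0753 mV/unit

2.0753 mV/unit


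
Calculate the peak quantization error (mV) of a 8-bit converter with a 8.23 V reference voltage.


The maximum quantization error is +/- LSB/2.
LSB = Vref / 2^n = 8.23 / 256 = 0.03214844 V
Max error = LSB / 2 = 0.03214844 / 2 = 0.01607422 V
Max error = 16.0742 mV

16.0742 mV


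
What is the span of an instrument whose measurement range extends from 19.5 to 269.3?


Span = upper range - lower range.
Span = 269.3 - (19.5)
Span = 249.8

249.8


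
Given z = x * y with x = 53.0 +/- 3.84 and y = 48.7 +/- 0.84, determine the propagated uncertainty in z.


For a product z = x*y, the relative uncertainty is:
uz/z = sqrt((ux/x)^2 + (uy/y)^2)
Relative uncertainties: ux/x = 3.84/53.0 = 0.072453
uy/y = 0.84/48.7 = 0.017248
z = 53.0 * 48.7 = 2581.1
uz = 2581.1 * sqrt(0.072453^2 + 0.017248^2) = 192.234

192.234


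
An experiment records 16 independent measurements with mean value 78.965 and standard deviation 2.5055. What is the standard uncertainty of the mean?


The standard uncertainty for Type A evaluation is u = s / sqrt(n).
u = 2.5055 / sqrt(16)
u = 2.5055 / 4.0
u = 0.6264

0.6264


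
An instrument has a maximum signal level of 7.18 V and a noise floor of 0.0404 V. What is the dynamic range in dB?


Dynamic range = 20 * log10(Vmax / Vnoise).
DR = 20 * log10(7.18 / 0.0404)
DR = 20 * log10(177.72)
DR = 44.99 dB

44.99 dB


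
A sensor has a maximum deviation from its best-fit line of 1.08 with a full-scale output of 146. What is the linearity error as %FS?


Linearity error = (max deviation / full scale) * 100%.
Linearity = (1.08 / 146) * 100
Linearity = 0.74 %FS

0.74 %FS


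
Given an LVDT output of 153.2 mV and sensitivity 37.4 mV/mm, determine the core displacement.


Displacement = Vout / sensitivity.
d = 153.2 / 37.4
d = 4.096 mm

4.096 mm


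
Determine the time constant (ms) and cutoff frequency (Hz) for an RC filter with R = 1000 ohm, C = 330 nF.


Time constant: tau = R * C.
tau = 1000 * 3.30e-07 = 0.00033 s
tau = 0.33 ms
Cutoff frequency: fc = 1 / (2*pi*R*C).
fc = 1 / (2*pi*0.00033) = 482.29 Hz

tau = 0.33 ms, fc = 482.29 Hz


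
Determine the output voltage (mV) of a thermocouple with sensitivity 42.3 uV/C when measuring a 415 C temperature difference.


The thermocouple output V = sensitivity * dT.
V = 42.3 uV/C * 415 C
V = 17554.5 uV
V = 17.555 mV

17.555 mV


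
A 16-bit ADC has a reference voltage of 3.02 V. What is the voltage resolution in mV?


The resolution (LSB) of an ADC is Vref / 2^n.
LSB = 3.02 / 2^16
LSB = 3.02 / 65536
LSB = 4.608e-05 V = 0.04608154 mV

0.04608154 mV


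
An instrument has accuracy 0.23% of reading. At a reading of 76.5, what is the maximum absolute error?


Absolute error = (accuracy% / 100) * reading.
Error = (0.23 / 100) * 76.5
Error = 0.0023 * 76.5
Error = 0.1759

0.1759


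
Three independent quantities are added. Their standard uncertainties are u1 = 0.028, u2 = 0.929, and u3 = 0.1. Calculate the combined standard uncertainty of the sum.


For a sum of independent quantities, uc = sqrt(u1^2 + u2^2 + u3^2).
uc = sqrt(0.028^2 + 0.929^2 + 0.1^2)
uc = sqrt(0.000784 + 0.863041 + 0.01)
uc = 0.9348

0.9348


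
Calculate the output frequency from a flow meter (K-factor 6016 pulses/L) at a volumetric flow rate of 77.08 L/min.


Frequency = K * Q / 60 (converting L/min to L/s).
f = 6016 * 77.08 / 60
f = 463713.28 / 60
f = 7728.55 Hz

7728.55 Hz


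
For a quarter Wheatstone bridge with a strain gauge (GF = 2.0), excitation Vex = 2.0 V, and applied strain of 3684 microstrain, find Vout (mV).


Quarter bridge output: Vout = (GF * epsilon * Vex) / 4.
Vout = (2.0 * 3684e-6 * 2.0) / 4
Vout = 0.014736 / 4 V
Vout = 0.003684 V = 3.684 mV

3.684 mV


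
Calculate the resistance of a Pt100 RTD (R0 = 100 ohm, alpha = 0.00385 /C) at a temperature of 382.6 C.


The RTD equation: Rt = R0 * (1 + alpha * T).
Rt = 100 * (1 + 0.00385 * 382.6)
Rt = 100 * (1 + 1.47301)
Rt = 100 * 2.47301
Rt = 247.301 ohm

247.301 ohm


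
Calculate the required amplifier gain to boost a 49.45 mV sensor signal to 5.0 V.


Gain = Vout / Vin (converting to same units).
G = 5.0 V / 49.45 mV
G = 5000.0 mV / 49.45 mV
G = 101.11

101.11


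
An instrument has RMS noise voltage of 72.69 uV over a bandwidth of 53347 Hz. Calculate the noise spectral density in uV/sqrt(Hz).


Noise spectral density = Vrms / sqrt(BW).
NSD = 72.69 / sqrt(53347)
NSD = 72.69 / 230.9697
NSD = 0.3147 uV/sqrt(Hz)

0.3147 uV/sqrt(Hz)


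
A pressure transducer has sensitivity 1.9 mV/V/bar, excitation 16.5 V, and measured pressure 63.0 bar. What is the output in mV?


Output = sensitivity * Vex * P.
Vout = 1.9 * 16.5 * 63.0
Vout = 31.35 * 63.0
Vout = 1975.05 mV

1975.05 mV


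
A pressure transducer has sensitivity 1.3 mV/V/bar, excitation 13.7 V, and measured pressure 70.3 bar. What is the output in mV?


Output = sensitivity * Vex * P.
Vout = 1.3 * 13.7 * 70.3
Vout = 17.81 * 70.3
Vout = 1252.04 mV

1252.04 mV


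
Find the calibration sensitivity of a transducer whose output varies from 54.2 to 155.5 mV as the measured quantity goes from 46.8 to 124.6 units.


Sensitivity = (y2 - y1) / (x2 - x1).
S = (155.5 - 54.2) / (124.6 - 46.8)
S = 101.3 / 77.8
S = 1.3021 mV/unit

1.3021 mV/unit


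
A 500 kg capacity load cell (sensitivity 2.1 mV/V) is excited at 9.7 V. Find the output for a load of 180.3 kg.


Vout = rated_output * Vex * (load / capacity).
Vout = 2.1 * 9.7 * (180.3 / 500)
Vout = 2.1 * 9.7 * 0.3606
Vout = 7.345 mV

7.345 mV


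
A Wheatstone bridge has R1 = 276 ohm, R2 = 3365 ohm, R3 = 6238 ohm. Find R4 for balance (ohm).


At balance: R1*R4 = R2*R3, so R4 = R2*R3/R1.
R4 = 3365 * 6238 / 276
R4 = 20990870 / 276
R4 = 76053.88 ohm

76053.88 ohm


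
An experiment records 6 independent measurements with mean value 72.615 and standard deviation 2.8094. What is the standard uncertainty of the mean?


The standard uncertainty for Type A evaluation is u = s / sqrt(n).
u = 2.8094 / sqrt(6)
u = 2.8094 / 2.4495
u = 1.1469

1.1469
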